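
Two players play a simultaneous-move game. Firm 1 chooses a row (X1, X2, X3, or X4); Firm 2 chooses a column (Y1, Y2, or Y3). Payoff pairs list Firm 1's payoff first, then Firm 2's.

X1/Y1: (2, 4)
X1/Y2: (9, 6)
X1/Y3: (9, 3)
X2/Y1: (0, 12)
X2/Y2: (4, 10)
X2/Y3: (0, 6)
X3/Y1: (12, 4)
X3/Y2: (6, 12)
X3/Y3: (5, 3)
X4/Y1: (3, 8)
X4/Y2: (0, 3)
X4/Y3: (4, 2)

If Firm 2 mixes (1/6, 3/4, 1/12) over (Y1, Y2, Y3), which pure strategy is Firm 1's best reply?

Compute Firm 1's expected payoff from each pure strategy against the given mix.
X1: (1/6)·2 + (3/4)·9 + (1/12)·9 = 47/6
X2: (1/6)·0 + (3/4)·4 + (1/12)·0 = 3
X3: (1/6)·12 + (3/4)·6 + (1/12)·5 = 83/12
X4: (1/6)·3 + (3/4)·0 + (1/12)·4 = 5/6
Highest expected payoff is 47/6, from X1.

X1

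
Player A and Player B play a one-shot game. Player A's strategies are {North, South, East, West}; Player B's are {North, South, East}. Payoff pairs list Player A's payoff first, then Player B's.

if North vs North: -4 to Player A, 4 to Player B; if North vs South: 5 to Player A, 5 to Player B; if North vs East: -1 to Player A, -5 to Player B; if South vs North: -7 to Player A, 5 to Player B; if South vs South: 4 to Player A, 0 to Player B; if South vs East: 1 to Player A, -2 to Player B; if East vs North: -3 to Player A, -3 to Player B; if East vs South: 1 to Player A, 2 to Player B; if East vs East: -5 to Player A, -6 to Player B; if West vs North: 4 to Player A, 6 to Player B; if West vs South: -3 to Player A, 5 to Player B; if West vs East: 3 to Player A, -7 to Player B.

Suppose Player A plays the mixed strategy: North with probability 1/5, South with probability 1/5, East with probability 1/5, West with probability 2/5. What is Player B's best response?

Compute Player B's expected payoff from each pure strategy against the given mix.
North: (1/5)·4 + (1/5)·5 + (1/5)·(-3) + (2/5)·6 = 18/5
South: (1/5)·5 + (1/5)·0 + (1/5)·2 + (2/5)·5 = 17/5
East: (1/5)·(-5) + (1/5)·(-2) + (1/5)·(-6) + (2/5)·(-7) = -27/5
Highest expected payoff is 18/5, from North.

North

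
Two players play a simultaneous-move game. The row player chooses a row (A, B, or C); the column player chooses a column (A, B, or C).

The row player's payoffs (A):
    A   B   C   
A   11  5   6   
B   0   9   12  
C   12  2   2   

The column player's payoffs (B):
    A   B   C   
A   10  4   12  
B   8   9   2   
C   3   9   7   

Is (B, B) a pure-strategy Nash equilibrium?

Yes

Holding the column player at B: the row player gets 9 from B, versus 5 from A, 2 from C. No profitable deviation for the row player.
Holding the row player at B: the column player gets 9 from B, versus 8 from A, 2 from C. No profitable deviation for the column player either.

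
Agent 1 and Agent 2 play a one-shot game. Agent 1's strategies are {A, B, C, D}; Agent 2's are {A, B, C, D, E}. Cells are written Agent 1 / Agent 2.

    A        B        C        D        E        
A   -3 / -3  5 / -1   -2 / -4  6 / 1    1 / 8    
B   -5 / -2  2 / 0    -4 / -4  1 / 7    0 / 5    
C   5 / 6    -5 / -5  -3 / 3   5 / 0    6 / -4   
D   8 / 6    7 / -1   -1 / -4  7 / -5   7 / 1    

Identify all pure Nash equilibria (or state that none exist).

(D, A)

Find each player's best response to every opponent strategy; NE are the intersections.
Agent 1's best responses — vs A: D (payoff 8); vs B: D (payoff 7); vs C: D (payoff -1); vs D: D (payoff 7); vs E: D (payoff 7).
Agent 2's best responses — vs A: E (payoff 8); vs B: D (payoff 7); vs C: A (payoff 6); vs D: A (payoff 6).
The only mutual best response is (D, A); neither player gains by switching there.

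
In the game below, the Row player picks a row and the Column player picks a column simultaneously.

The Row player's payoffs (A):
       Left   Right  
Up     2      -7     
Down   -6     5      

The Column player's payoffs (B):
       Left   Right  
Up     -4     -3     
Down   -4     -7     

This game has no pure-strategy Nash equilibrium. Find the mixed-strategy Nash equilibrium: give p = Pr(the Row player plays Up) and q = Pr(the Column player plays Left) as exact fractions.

p = 3/4, q = 3/5

Each player's mixing probability is pinned down by making the *other* player indifferent.
The Column player indifferent between Left and Right: p·(-4) + (1−p)·(-4) = p·(-3) + (1−p)·(-7) ⟹ (-4) + 0p = (-7) + 4p ⟹ p = 3/4.
The Row player indifferent between Up and Down: q·2 + (1−q)·(-7) = q·(-6) + (1−q)·5 ⟹ (-7) + 9q = 5 + (-11)q ⟹ q = 3/5.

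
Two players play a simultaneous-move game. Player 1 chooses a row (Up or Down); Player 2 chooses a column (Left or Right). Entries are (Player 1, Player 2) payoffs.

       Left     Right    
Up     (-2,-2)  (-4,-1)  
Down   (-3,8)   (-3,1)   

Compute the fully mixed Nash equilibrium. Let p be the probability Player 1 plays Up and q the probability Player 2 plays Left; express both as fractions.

p = 7/8, q = 1/2

Each player's mixing probability is pinned down by making the *other* player indifferent.
Player 2 indifferent between Left and Right: p·(-2) + (1−p)·8 = p·(-1) + (1−p)·1 ⟹ 8 + (-10)p = 1 + (-2)p ⟹ p = 7/8.
Player 1 indifferent between Up and Down: q·(-2) + (1−q)·(-4) = q·(-3) + (1−q)·(-3) ⟹ (-4) + 2q = (-3) + 0q ⟹ q = 1/2.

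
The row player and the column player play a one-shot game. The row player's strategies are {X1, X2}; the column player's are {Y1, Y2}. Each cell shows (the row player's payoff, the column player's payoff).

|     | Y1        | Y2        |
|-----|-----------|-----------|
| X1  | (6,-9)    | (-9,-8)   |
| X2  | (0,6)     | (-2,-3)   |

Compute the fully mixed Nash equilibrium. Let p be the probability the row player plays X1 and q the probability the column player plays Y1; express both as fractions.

Each player's mixing probability is pinned down by making the *other* player indifferent.
The column player indifferent between Y1 and Y2: p·(-9) + (1−p)·6 = p·(-8) + (1−p)·(-3) ⟹ 6 + (-15)p = (-3) + (-5)p ⟹ p = 9/10.
The row player indifferent between X1 and X2: q·6 + (1−q)·(-9) = q·0 + (1−q)·(-2) ⟹ (-9) + 15q = (-2) + 2q ⟹ q = 7/13.

p = 9/10, q = 7/13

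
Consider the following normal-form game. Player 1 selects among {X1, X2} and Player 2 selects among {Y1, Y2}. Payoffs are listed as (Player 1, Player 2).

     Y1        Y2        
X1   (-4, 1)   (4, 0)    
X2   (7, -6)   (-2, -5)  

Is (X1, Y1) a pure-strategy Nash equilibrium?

No

Holding Player 2 at Y1: Player 1 gets -4 from X1 but could get 7 by switching to X2. Player 1 has a profitable deviation.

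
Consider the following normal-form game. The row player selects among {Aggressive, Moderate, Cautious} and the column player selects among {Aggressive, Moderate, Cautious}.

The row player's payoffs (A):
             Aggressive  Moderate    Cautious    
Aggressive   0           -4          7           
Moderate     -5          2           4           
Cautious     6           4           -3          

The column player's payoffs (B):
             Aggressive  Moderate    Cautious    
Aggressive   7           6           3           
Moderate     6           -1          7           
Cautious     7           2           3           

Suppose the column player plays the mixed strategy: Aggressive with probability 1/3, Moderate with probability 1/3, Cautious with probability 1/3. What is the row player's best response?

The row player's best reply maximizes expected payoff against the mix.
Aggressive: (1/3)·0 + (1/3)·(-4) + (1/3)·7 = 1
Moderate: (1/3)·(-5) + (1/3)·2 + (1/3)·4 = 1/3
Cautious: (1/3)·6 + (1/3)·4 + (1/3)·(-3) = 7/3
Highest expected payoff is 7/3, from Cautious.

Cautious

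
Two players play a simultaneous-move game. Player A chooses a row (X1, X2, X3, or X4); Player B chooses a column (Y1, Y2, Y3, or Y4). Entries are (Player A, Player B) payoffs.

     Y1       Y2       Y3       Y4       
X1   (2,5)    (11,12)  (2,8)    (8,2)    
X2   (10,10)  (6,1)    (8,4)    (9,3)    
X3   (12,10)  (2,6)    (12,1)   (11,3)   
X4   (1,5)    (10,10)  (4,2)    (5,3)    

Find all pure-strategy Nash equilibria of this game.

Check mutual best responses: a cell is a NE iff neither player can gain by unilaterally deviating.
Player A's best responses — vs Y1: X3 (payoff 12); vs Y2: X1 (payoff 11); vs Y3: X3 (payoff 12); vs Y4: X3 (payoff 11).
Player B's best responses — vs X1: Y2 (payoff 12); vs X2: Y1 (payoff 10); vs X3: Y1 (payoff 10); vs X4: Y2 (payoff 10).
Mutual best responses occur at (X1, Y2) and (X3, Y1); at each, neither player gains by switching.

(X1, Y2) and (X3, Y1)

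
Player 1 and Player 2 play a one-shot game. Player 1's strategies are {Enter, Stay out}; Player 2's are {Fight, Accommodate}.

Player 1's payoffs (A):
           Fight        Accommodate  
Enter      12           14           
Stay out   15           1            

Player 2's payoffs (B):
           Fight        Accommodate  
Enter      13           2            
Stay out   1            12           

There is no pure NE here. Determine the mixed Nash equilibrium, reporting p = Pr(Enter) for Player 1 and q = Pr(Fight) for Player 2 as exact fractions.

Each player's mixing probability is pinned down by making the *other* player indifferent.
Player 2 indifferent between Fight and Accommodate: p·13 + (1−p)·1 = p·2 + (1−p)·12 ⟹ 1 + 12p = 12 + (-10)p ⟹ p = 1/2.
Player 1 indifferent between Enter and Stay out: q·12 + (1−q)·14 = q·15 + (1−q)·1 ⟹ 14 + (-2)q = 1 + 14q ⟹ q = 13/16.

p = 1/2, q = 13/16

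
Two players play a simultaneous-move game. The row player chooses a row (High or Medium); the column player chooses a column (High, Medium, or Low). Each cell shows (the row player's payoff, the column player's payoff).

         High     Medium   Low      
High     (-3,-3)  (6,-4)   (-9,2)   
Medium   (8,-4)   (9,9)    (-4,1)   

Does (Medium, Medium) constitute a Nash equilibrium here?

Yes

Holding the column player at Medium: the row player gets 9 from Medium, versus 6 from High. No profitable deviation for the row player.
Holding the row player at Medium: the column player gets 9 from Medium, versus -4 from High, 1 from Low. No profitable deviation for the column player either.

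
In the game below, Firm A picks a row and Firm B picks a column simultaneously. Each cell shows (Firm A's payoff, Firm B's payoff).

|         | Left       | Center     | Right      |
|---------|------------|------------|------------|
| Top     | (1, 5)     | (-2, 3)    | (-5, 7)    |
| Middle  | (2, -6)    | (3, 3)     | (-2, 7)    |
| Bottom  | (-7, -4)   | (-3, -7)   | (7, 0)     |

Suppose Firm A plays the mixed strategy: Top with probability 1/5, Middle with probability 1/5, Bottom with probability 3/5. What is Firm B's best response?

Firm B's best reply maximizes expected payoff against the mix.
Left: (1/5)·5 + (1/5)·(-6) + (3/5)·(-4) = -13/5
Center: (1/5)·3 + (1/5)·3 + (3/5)·(-7) = -3
Right: (1/5)·7 + (1/5)·7 + (3/5)·0 = 14/5
Highest expected payoff is 14/5, from Right.

Right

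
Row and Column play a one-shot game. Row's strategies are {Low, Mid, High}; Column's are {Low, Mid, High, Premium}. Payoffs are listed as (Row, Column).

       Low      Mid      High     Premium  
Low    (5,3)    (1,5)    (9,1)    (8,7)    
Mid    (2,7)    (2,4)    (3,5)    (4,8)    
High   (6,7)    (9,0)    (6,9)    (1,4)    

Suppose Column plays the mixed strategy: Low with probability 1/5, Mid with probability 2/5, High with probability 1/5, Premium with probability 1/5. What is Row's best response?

Row's best reply maximizes expected payoff against the mix.
Low: (1/5)·5 + (2/5)·1 + (1/5)·9 + (1/5)·8 = 24/5
Mid: (1/5)·2 + (2/5)·2 + (1/5)·3 + (1/5)·4 = 13/5
High: (1/5)·6 + (2/5)·9 + (1/5)·6 + (1/5)·1 = 31/5
Highest expected payoff is 31/5, from High.

High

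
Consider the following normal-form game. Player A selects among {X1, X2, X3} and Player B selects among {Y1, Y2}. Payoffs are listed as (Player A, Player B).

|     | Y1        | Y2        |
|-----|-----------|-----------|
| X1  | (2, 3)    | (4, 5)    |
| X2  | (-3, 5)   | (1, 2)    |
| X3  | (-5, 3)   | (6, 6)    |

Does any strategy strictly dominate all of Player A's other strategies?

A strategy is strictly dominant if it gives Player A a strictly higher payoff than every other strategy, against every choice by the opponent.
X1 is not dominant: against Y2, X3 gives 6 > 4.
X2 is not dominant: against Y1, X1 gives 2 > -3.
X3 is not dominant: against Y1, X1 gives 2 > -5.
No single strategy is best against every opponent action.

No strictly dominant strategy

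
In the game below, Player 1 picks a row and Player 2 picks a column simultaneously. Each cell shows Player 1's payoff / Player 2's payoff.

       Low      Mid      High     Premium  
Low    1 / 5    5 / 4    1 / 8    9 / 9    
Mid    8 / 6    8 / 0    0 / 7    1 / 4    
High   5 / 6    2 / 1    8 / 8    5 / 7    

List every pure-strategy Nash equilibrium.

(Low, Premium) and (High, High)

Check mutual best responses: a cell is a NE iff neither player can gain by unilaterally deviating.
Player 1's best responses — vs Low: Mid (payoff 8); vs Mid: Mid (payoff 8); vs High: High (payoff 8); vs Premium: Low (payoff 9).
Player 2's best responses — vs Low: Premium (payoff 9); vs Mid: High (payoff 7); vs High: High (payoff 8).
Mutual best responses occur at (Low, Premium) and (High, High); at each, neither player gains by switching.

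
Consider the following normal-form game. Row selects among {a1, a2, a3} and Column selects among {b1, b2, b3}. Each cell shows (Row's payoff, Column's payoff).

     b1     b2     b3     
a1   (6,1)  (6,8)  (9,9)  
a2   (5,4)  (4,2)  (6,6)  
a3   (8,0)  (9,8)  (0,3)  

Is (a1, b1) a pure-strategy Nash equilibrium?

Holding Column at b1: Row gets 6 from a1 but could get 8 by switching to a3. Row has a profitable deviation.

No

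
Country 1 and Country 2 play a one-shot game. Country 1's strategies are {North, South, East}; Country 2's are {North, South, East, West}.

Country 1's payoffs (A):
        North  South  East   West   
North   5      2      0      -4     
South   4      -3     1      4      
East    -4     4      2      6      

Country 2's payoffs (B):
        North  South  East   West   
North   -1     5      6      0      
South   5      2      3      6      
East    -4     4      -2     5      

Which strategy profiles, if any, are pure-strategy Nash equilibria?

Find each player's best response to every opponent strategy; NE are the intersections.
Country 1's best responses — vs North: North (payoff 5); vs South: East (payoff 4); vs East: East (payoff 2); vs West: East (payoff 6).
Country 2's best responses — vs North: East (payoff 6); vs South: West (payoff 6); vs East: West (payoff 5).
The only mutual best response is (East, West); neither player gains by switching there.

(East, West)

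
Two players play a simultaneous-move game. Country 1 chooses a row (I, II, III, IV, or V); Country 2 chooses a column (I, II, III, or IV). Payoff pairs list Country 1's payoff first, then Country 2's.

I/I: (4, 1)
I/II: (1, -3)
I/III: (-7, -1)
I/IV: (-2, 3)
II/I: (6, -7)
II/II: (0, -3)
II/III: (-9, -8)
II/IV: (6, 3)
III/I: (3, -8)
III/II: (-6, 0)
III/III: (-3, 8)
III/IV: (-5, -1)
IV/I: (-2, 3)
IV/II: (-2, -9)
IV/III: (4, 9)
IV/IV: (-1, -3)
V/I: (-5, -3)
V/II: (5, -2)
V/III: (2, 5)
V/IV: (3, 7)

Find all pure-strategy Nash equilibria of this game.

(II, IV) and (IV, III)

Check mutual best responses: a cell is a NE iff neither player can gain by unilaterally deviating.
Country 1's best responses — vs I: II (payoff 6); vs II: V (payoff 5); vs III: IV (payoff 4); vs IV: II (payoff 6).
Country 2's best responses — vs I: IV (payoff 3); vs II: IV (payoff 3); vs III: III (payoff 8); vs IV: III (payoff 9); vs V: IV (payoff 7).
Mutual best responses occur at (II, IV) and (IV, III); at each, neither player gains by switching.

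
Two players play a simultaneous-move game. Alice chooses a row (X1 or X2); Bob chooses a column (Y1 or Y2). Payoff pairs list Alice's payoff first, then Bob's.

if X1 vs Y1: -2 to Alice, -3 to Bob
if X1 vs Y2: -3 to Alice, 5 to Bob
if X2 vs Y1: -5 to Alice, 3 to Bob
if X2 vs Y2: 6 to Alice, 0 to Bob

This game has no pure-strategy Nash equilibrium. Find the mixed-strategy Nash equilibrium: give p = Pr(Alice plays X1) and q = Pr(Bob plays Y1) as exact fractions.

p = 3/11, q = 3/4

In a mixed NE each player is indifferent between their pure strategies, so the opponent's mix sets the indifference.
Bob indifferent between Y1 and Y2: p·(-3) + (1−p)·3 = p·5 + (1−p)·0 ⟹ 3 + (-6)p = 0 + 5p ⟹ p = 3/11.
Alice indifferent between X1 and X2: q·(-2) + (1−q)·(-3) = q·(-5) + (1−q)·6 ⟹ (-3) + 1q = 6 + (-11)q ⟹ q = 3/4.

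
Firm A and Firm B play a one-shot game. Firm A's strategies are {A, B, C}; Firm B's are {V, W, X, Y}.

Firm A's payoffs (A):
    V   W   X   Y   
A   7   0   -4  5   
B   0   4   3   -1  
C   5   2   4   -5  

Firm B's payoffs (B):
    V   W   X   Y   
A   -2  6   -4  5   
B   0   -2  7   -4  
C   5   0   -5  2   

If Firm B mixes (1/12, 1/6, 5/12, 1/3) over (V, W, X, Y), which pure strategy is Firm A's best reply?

Firm A's best reply maximizes expected payoff against the mix.
A: (1/12)·7 + (1/6)·0 + (5/12)·(-4) + (1/3)·5 = 7/12
B: (1/12)·0 + (1/6)·4 + (5/12)·3 + (1/3)·(-1) = 19/12
C: (1/12)·5 + (1/6)·2 + (5/12)·4 + (1/3)·(-5) = 3/4
Highest expected payoff is 19/12, from B.

B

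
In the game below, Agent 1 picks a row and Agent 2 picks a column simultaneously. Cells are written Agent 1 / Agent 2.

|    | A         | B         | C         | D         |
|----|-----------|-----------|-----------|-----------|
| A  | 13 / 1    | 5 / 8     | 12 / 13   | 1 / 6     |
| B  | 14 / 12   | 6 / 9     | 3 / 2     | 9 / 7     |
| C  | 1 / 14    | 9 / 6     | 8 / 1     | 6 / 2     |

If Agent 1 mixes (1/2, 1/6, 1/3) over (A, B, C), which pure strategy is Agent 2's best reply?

B

Compute Agent 2's expected payoff from each pure strategy against the given mix.
A: (1/2)·1 + (1/6)·12 + (1/3)·14 = 43/6
B: (1/2)·8 + (1/6)·9 + (1/3)·6 = 15/2
C: (1/2)·13 + (1/6)·2 + (1/3)·1 = 43/6
D: (1/2)·6 + (1/6)·7 + (1/3)·2 = 29/6
Highest expected payoff is 15/2, from B.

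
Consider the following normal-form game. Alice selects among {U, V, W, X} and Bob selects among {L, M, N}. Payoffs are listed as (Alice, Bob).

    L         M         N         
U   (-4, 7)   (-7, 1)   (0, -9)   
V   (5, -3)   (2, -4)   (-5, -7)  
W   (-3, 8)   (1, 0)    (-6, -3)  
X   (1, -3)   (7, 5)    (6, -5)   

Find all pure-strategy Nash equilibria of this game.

Check mutual best responses: a cell is a NE iff neither player can gain by unilaterally deviating.
Alice's best responses — vs L: V (payoff 5); vs M: X (payoff 7); vs N: X (payoff 6).
Bob's best responses — vs U: L (payoff 7); vs V: L (payoff -3); vs W: L (payoff 8); vs X: M (payoff 5).
Mutual best responses occur at (V, L) and (X, M); at each, neither player gains by switching.

(V, L) and (X, M)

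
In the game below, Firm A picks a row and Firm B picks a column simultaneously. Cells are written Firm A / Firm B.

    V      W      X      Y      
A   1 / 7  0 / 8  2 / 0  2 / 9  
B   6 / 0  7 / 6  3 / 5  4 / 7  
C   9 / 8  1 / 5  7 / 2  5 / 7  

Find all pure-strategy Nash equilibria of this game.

(C, V)

Find each player's best response to every opponent strategy; NE are the intersections.
Firm A's best responses — vs V: C (payoff 9); vs W: B (payoff 7); vs X: C (payoff 7); vs Y: C (payoff 5).
Firm B's best responses — vs A: Y (payoff 9); vs B: Y (payoff 7); vs C: V (payoff 8).
The only mutual best response is (C, V); neither player gains by switching there.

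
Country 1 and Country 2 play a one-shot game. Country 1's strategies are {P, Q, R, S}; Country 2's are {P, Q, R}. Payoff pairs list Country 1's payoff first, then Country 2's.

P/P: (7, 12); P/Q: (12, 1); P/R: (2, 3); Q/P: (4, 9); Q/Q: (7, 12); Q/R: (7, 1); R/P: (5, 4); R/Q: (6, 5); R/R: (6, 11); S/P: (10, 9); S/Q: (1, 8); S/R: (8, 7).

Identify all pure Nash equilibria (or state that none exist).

(S, P)

Find each player's best response to every opponent strategy; NE are the intersections.
Country 1's best responses — vs P: S (payoff 10); vs Q: P (payoff 12); vs R: S (payoff 8).
Country 2's best responses — vs P: P (payoff 12); vs Q: Q (payoff 12); vs R: R (payoff 11); vs S: P (payoff 9).
The only mutual best response is (S, P); neither player gains by switching there.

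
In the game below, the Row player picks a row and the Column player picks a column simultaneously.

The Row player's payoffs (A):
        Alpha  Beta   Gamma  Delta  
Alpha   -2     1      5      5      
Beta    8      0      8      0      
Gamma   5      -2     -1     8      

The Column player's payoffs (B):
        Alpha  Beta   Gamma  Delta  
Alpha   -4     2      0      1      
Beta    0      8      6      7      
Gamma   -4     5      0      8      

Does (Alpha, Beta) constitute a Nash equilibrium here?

Holding the Column player at Beta: the Row player gets 1 from Alpha, versus 0 from Beta, -2 from Gamma. No profitable deviation for the Row player.
Holding the Row player at Alpha: the Column player gets 2 from Beta, versus -4 from Alpha, 0 from Gamma, 1 from Delta. No profitable deviation for the Column player either.

Yes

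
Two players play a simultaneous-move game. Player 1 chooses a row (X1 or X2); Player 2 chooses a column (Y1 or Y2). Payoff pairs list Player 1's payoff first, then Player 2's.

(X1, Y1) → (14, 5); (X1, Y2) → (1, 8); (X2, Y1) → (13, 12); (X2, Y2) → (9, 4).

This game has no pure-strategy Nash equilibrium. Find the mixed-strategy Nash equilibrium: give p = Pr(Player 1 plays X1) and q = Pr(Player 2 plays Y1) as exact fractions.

p = 8/11, q = 8/9

In a mixed NE each player is indifferent between their pure strategies, so the opponent's mix sets the indifference.
Player 2 indifferent between Y1 and Y2: p·5 + (1−p)·12 = p·8 + (1−p)·4 ⟹ 12 + (-7)p = 4 + 4p ⟹ p = 8/11.
Player 1 indifferent between X1 and X2: q·14 + (1−q)·1 = q·13 + (1−q)·9 ⟹ 1 + 13q = 9 + 4q ⟹ q = 8/9.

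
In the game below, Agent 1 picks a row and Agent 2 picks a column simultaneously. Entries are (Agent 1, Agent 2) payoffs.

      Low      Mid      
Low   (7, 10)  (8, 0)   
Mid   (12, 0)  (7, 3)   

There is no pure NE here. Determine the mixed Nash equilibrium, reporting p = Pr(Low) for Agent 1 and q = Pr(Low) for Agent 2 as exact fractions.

Each player's mixing probability is pinned down by making the *other* player indifferent.
Agent 2 indifferent between Low and Mid: p·10 + (1−p)·0 = p·0 + (1−p)·3 ⟹ 0 + 10p = 3 + (-3)p ⟹ p = 3/13.
Agent 1 indifferent between Low and Mid: q·7 + (1−q)·8 = q·12 + (1−q)·7 ⟹ 8 + (-1)q = 7 + 5q ⟹ q = 1/6.

p = 3/13, q = 1/6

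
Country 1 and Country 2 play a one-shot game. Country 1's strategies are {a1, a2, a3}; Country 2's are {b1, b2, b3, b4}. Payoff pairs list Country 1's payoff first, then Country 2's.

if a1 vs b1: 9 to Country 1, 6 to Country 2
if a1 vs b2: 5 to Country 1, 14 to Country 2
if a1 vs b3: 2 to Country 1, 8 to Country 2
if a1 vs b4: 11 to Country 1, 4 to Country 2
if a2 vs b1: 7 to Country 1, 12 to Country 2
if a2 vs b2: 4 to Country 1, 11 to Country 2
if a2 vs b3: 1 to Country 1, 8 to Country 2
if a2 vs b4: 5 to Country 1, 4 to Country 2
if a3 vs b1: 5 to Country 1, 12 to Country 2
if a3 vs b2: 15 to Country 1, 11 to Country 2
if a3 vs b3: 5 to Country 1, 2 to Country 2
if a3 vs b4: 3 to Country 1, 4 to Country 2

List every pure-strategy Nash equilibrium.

There is no pure-strategy Nash equilibrium

Check mutual best responses: a cell is a NE iff neither player can gain by unilaterally deviating.
Country 1's best responses — vs b1: a1 (payoff 9); vs b2: a3 (payoff 15); vs b3: a3 (payoff 5); vs b4: a1 (payoff 11).
Country 2's best responses — vs a1: b2 (payoff 14); vs a2: b1 (payoff 12); vs a3: b1 (payoff 12).
No cell has both players best-responding. For instance, Country 1's best reply to b3 is a3, but against a3 Country 2 prefers b1 over b3.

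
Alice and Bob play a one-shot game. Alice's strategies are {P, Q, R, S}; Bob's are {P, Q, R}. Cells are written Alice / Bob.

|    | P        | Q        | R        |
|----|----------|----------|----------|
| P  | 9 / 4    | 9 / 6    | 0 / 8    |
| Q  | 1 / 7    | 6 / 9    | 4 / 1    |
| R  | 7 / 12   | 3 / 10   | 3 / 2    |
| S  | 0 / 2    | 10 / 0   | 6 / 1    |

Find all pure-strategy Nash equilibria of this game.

No pure-strategy Nash equilibrium

Find each player's best response to every opponent strategy; NE are the intersections.
Alice's best responses — vs P: P (payoff 9); vs Q: S (payoff 10); vs R: S (payoff 6).
Bob's best responses — vs P: R (payoff 8); vs Q: Q (payoff 9); vs R: P (payoff 12); vs S: P (payoff 2).
No cell has both players best-responding. For instance, Alice's best reply to R is S, but against S Bob prefers P over R.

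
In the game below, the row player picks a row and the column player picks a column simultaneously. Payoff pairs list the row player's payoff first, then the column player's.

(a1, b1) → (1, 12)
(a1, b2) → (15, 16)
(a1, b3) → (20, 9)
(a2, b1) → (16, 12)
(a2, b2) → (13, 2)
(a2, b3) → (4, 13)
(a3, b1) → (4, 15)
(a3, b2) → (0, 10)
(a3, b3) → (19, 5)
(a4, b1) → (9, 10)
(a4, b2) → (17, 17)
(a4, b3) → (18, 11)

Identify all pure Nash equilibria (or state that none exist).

(a4, b2)

Find each player's best response to every opponent strategy; NE are the intersections.
The row player's best responses — vs b1: a2 (payoff 16); vs b2: a4 (payoff 17); vs b3: a1 (payoff 20).
The column player's best responses — vs a1: b2 (payoff 16); vs a2: b3 (payoff 13); vs a3: b1 (payoff 15); vs a4: b2 (payoff 17).
The only mutual best response is (a4, b2); neither player gains by switching there.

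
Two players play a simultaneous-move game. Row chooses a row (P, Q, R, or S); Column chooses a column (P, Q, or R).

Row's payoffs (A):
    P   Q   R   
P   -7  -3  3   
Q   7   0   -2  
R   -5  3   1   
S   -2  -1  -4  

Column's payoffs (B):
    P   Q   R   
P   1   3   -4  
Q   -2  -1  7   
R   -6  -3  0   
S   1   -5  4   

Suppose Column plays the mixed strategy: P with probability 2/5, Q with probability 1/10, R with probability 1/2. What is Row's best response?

Compute Row's expected payoff from each pure strategy against the given mix.
P: (2/5)·(-7) + (1/10)·(-3) + (1/2)·3 = -8/5
Q: (2/5)·7 + (1/10)·0 + (1/2)·(-2) = 9/5
R: (2/5)·(-5) + (1/10)·3 + (1/2)·1 = -6/5
S: (2/5)·(-2) + (1/10)·(-1) + (1/2)·(-4) = -29/10
Highest expected payoff is 9/5, from Q.

Q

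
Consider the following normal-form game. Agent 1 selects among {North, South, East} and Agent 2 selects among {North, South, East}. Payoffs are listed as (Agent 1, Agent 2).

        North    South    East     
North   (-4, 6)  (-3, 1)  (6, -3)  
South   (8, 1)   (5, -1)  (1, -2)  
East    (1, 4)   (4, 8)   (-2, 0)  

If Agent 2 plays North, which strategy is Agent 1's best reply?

South

With Agent 2 fixed at North, Agent 1's payoffs are: North → -4, South → 8, East → 1.
The maximum is 8, achieved by South.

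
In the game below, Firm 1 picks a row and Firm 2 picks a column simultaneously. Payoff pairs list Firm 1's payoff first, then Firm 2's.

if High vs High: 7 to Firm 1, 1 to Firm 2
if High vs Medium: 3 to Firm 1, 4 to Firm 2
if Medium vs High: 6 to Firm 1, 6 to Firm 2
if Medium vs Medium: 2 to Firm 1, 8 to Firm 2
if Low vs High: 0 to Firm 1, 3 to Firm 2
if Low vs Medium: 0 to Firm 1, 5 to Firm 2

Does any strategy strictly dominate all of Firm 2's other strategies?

Medium

A strategy is strictly dominant if it gives Firm 2 a strictly higher payoff than every other strategy, against every choice by the opponent.
Medium strictly dominates: vs High: 4 > 1; vs Medium: 8 > 6; vs Low: 5 > 3.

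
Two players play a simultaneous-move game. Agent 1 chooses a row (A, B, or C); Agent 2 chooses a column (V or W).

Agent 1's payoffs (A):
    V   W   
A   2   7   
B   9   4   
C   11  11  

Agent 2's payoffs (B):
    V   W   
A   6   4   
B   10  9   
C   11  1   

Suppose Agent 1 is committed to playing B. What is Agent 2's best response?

V

With Agent 1 fixed at B, Agent 2's payoffs are: V → 10, W → 9.
The maximum is 10, achieved by V.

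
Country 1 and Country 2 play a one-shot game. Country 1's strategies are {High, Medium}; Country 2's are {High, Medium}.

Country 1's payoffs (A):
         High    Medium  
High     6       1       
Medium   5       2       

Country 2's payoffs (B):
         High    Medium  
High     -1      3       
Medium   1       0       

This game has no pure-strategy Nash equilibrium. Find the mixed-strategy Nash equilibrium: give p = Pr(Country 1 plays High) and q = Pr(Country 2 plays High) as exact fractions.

In a mixed NE each player is indifferent between their pure strategies, so the opponent's mix sets the indifference.
Country 2 indifferent between High and Medium: p·(-1) + (1−p)·1 = p·3 + (1−p)·0 ⟹ 1 + (-2)p = 0 + 3p ⟹ p = 1/5.
Country 1 indifferent between High and Medium: q·6 + (1−q)·1 = q·5 + (1−q)·2 ⟹ 1 + 5q = 2 + 3q ⟹ q = 1/2.

p = 1/5, q = 1/2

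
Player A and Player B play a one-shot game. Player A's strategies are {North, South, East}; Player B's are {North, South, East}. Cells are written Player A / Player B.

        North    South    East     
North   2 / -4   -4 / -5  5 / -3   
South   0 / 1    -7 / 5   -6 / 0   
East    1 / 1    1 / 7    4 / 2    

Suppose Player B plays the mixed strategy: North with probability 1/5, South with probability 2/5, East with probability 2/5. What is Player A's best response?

East

Player A's best reply maximizes expected payoff against the mix.
North: (1/5)·2 + (2/5)·(-4) + (2/5)·5 = 4/5
South: (1/5)·0 + (2/5)·(-7) + (2/5)·(-6) = -26/5
East: (1/5)·1 + (2/5)·1 + (2/5)·4 = 11/5
Highest expected payoff is 11/5, from East.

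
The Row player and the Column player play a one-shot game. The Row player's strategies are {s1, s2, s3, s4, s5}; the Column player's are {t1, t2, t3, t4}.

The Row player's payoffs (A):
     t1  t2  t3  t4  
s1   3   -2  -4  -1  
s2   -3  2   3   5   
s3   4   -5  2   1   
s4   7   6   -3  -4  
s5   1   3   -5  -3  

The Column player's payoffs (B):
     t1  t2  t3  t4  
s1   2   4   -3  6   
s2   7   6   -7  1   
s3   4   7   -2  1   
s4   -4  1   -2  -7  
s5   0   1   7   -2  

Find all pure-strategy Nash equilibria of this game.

(s4, t2)

Find each player's best response to every opponent strategy; NE are the intersections.
The Row player's best responses — vs t1: s4 (payoff 7); vs t2: s4 (payoff 6); vs t3: s2 (payoff 3); vs t4: s2 (payoff 5).
The Column player's best responses — vs s1: t4 (payoff 6); vs s2: t1 (payoff 7); vs s3: t2 (payoff 7); vs s4: t2 (payoff 1); vs s5: t3 (payoff 7).
The only mutual best response is (s4, t2); neither player gains by switching there.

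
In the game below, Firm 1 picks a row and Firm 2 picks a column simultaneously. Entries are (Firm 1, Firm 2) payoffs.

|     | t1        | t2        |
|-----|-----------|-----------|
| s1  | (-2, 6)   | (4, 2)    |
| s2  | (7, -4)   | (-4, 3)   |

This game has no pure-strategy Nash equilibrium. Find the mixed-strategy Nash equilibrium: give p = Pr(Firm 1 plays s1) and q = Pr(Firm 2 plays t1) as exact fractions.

p = 7/11, q = 8/17

Each player's mixing probability is pinned down by making the *other* player indifferent.
Firm 2 indifferent between t1 and t2: p·6 + (1−p)·(-4) = p·2 + (1−p)·3 ⟹ (-4) + 10p = 3 + (-1)p ⟹ p = 7/11.
Firm 1 indifferent between s1 and s2: q·(-2) + (1−q)·4 = q·7 + (1−q)·(-4) ⟹ 4 + (-6)q = (-4) + 11q ⟹ q = 8/17.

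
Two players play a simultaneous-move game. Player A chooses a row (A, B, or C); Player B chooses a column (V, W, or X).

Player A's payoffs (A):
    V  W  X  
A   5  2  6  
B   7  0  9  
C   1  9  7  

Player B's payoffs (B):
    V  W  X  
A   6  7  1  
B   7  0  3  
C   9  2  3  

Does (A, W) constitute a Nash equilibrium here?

Holding Player B at W: Player A gets 2 from A but could get 9 by switching to C. Player A has a profitable deviation.

No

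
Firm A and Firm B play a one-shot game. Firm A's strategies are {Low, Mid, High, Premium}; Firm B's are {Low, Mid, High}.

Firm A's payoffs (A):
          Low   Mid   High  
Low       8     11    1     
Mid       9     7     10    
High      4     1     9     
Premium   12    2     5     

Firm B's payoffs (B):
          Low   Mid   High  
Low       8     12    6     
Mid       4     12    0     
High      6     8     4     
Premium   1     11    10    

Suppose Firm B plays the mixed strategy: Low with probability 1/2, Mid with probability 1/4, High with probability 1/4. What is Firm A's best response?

Mid

Compute Firm A's expected payoff from each pure strategy against the given mix.
Low: (1/2)·8 + (1/4)·11 + (1/4)·1 = 7
Mid: (1/2)·9 + (1/4)·7 + (1/4)·10 = 35/4
High: (1/2)·4 + (1/4)·1 + (1/4)·9 = 9/2
Premium: (1/2)·12 + (1/4)·2 + (1/4)·5 = 31/4
Highest expected payoff is 35/4, from Mid.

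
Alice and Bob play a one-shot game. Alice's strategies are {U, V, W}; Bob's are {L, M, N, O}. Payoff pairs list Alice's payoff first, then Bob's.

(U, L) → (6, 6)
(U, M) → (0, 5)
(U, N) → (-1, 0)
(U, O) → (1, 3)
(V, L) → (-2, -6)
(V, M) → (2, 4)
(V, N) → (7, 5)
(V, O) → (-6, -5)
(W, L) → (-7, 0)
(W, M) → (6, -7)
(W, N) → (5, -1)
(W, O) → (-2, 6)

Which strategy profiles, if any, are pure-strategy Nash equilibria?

Find each player's best response to every opponent strategy; NE are the intersections.
Alice's best responses — vs L: U (payoff 6); vs M: W (payoff 6); vs N: V (payoff 7); vs O: U (payoff 1).
Bob's best responses — vs U: L (payoff 6); vs V: N (payoff 5); vs W: O (payoff 6).
Mutual best responses occur at (U, L) and (V, N); at each, neither player gains by switching.

(U, L) and (V, N)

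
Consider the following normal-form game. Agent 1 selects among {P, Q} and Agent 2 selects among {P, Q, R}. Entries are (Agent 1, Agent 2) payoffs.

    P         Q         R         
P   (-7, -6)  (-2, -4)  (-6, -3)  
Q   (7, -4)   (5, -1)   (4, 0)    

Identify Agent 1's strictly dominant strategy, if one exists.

A strategy is strictly dominant if it gives Agent 1 a strictly higher payoff than every other strategy, against every choice by the opponent.
Q strictly dominates: vs P: 7 > -7; vs Q: 5 > -2; vs R: 4 > -6.

Q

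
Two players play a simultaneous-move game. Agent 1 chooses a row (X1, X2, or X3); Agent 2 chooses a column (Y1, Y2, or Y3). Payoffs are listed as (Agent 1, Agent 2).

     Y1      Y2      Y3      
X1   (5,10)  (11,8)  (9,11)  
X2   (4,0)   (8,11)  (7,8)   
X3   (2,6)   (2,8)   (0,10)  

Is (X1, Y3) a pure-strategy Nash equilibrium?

Holding Agent 2 at Y3: Agent 1 gets 9 from X1, versus 7 from X2, 0 from X3. No profitable deviation for Agent 1.
Holding Agent 1 at X1: Agent 2 gets 11 from Y3, versus 10 from Y1, 8 from Y2. No profitable deviation for Agent 2 either.

Yes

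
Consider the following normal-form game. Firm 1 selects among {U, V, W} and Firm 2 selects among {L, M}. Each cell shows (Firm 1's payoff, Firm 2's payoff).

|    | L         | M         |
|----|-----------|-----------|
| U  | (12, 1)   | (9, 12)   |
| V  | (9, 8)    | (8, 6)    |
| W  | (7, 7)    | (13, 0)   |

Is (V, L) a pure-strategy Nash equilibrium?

Holding Firm 2 at L: Firm 1 gets 9 from V but could get 12 by switching to U. Firm 1 has a profitable deviation.

No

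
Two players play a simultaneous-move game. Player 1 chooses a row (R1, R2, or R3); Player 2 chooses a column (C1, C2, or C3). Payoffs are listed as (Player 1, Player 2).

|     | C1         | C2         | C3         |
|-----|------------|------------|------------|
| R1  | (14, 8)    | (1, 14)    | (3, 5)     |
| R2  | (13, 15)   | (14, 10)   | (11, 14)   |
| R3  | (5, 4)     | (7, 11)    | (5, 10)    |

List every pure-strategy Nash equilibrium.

Find each player's best response to every opponent strategy; NE are the intersections.
Player 1's best responses — vs C1: R1 (payoff 14); vs C2: R2 (payoff 14); vs C3: R2 (payoff 11).
Player 2's best responses — vs R1: C2 (payoff 14); vs R2: C1 (payoff 15); vs R3: C2 (payoff 11).
No cell has both players best-responding. For instance, Player 1's best reply to C3 is R2, but against R2 Player 2 prefers C1 over C3.

No pure-strategy Nash equilibrium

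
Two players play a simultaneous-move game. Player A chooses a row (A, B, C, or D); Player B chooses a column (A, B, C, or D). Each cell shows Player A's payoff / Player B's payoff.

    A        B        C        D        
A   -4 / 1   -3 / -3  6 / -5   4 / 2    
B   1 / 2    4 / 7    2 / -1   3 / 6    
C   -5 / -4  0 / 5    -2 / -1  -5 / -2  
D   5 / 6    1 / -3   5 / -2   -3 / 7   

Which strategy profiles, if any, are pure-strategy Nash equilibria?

(A, D) and (B, B)

Check mutual best responses: a cell is a NE iff neither player can gain by unilaterally deviating.
Player A's best responses — vs A: D (payoff 5); vs B: B (payoff 4); vs C: A (payoff 6); vs D: A (payoff 4).
Player B's best responses — vs A: D (payoff 2); vs B: B (payoff 7); vs C: B (payoff 5); vs D: D (payoff 7).
Mutual best responses occur at (A, D) and (B, B); at each, neither player gains by switching.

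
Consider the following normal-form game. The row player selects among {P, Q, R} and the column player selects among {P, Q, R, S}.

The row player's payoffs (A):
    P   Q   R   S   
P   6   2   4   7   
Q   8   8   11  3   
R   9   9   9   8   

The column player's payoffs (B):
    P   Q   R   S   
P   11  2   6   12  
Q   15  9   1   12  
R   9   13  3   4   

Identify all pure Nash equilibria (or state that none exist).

(R, Q)

Check mutual best responses: a cell is a NE iff neither player can gain by unilaterally deviating.
The row player's best responses — vs P: R (payoff 9); vs Q: R (payoff 9); vs R: Q (payoff 11); vs S: R (payoff 8).
The column player's best responses — vs P: S (payoff 12); vs Q: P (payoff 15); vs R: Q (payoff 13).
The only mutual best response is (R, Q); neither player gains by switching there.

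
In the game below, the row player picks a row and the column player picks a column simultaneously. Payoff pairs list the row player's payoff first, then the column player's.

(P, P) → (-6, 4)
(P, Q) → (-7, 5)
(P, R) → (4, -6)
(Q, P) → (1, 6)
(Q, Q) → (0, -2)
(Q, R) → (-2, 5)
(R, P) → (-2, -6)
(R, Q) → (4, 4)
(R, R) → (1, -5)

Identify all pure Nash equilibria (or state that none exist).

(Q, P) and (R, Q)

Find each player's best response to every opponent strategy; NE are the intersections.
The row player's best responses — vs P: Q (payoff 1); vs Q: R (payoff 4); vs R: P (payoff 4).
The column player's best responses — vs P: Q (payoff 5); vs Q: P (payoff 6); vs R: Q (payoff 4).
Mutual best responses occur at (Q, P) and (R, Q); at each, neither player gains by switching.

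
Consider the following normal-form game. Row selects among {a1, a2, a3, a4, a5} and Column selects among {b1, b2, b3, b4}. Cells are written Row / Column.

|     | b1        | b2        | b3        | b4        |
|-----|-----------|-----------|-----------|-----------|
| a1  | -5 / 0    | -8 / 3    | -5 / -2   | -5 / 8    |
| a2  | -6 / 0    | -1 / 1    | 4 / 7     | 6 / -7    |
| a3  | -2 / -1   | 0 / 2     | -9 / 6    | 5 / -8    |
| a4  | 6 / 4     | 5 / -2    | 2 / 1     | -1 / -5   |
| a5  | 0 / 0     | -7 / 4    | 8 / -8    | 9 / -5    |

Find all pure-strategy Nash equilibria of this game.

Find each player's best response to every opponent strategy; NE are the intersections.
Row's best responses — vs b1: a4 (payoff 6); vs b2: a4 (payoff 5); vs b3: a5 (payoff 8); vs b4: a5 (payoff 9).
Column's best responses — vs a1: b4 (payoff 8); vs a2: b3 (payoff 7); vs a3: b3 (payoff 6); vs a4: b1 (payoff 4); vs a5: b2 (payoff 4).
The only mutual best response is (a4, b1); neither player gains by switching there.

(a4, b1)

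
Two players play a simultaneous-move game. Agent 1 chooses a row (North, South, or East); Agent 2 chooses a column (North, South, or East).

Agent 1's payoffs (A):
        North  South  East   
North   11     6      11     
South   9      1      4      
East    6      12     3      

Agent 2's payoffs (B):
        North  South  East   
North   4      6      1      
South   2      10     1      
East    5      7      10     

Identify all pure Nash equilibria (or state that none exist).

Find each player's best response to every opponent strategy; NE are the intersections.
Agent 1's best responses — vs North: North (payoff 11); vs South: East (payoff 12); vs East: North (payoff 11).
Agent 2's best responses — vs North: South (payoff 6); vs South: South (payoff 10); vs East: East (payoff 10).
No cell has both players best-responding. For instance, Agent 1's best reply to South is East, but against East Agent 2 prefers East over South.

None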